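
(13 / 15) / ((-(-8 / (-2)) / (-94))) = 611/30 = 20.37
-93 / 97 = -0.96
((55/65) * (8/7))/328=11/3731 = 0.00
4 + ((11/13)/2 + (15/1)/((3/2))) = 375/26 = 14.42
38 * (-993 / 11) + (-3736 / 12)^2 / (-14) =-7175200/693 = -10353.82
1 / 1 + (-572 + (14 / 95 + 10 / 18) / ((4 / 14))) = -972203/1710 = -568.54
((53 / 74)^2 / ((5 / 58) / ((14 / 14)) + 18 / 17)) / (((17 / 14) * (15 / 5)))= 570227/4636803 = 0.12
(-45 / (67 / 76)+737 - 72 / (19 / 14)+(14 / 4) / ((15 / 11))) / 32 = 24268571/1222080 = 19.86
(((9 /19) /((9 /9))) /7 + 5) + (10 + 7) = 22.07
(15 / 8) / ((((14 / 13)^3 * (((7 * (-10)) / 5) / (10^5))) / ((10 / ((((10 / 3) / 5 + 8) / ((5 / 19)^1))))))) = -594140625/182476 = -3255.99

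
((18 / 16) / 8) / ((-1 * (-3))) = 3/64 = 0.05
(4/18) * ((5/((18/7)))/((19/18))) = 70/171 = 0.41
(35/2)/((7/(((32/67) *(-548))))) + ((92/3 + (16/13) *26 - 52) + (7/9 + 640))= -1739/603 = -2.88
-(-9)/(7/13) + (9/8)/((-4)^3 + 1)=935/56 = 16.70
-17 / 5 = -3.40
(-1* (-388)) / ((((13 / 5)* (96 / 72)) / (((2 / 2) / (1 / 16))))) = 23280/13 = 1790.77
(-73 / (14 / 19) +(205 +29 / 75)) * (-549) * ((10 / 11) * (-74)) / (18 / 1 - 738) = -251951167/46200 = -5453.49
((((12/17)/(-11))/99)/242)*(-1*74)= 148/746691 = 0.00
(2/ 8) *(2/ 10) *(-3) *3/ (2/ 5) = -9/8 = -1.12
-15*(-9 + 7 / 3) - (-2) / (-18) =899/9 = 99.89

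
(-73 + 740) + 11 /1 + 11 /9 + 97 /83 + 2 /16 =4066763/5976 = 680.52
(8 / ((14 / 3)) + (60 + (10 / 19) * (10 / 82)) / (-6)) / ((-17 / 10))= 1357210/278103 = 4.88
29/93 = 0.31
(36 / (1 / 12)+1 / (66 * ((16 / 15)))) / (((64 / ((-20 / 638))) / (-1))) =0.21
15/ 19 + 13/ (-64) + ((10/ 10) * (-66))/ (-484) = 9667/13376 = 0.72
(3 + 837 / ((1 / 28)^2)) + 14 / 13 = 8530757/13 = 656212.08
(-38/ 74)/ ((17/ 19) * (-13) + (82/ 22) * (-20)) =3971/666407 = 0.01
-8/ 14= -4/7 = -0.57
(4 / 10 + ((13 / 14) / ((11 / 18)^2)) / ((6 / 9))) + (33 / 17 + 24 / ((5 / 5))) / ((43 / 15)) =40798984/3095785 = 13.18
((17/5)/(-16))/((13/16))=-17/65 = -0.26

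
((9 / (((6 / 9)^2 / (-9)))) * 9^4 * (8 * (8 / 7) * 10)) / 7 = -15617857.96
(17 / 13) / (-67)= -17/871 = -0.02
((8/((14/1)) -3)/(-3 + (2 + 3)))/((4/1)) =-0.30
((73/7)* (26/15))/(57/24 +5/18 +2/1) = 45552/11725 = 3.89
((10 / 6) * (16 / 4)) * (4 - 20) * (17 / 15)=-1088/9 = -120.89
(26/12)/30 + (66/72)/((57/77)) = 1.31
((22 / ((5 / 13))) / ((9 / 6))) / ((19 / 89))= 50908/285 = 178.62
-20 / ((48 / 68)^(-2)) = -2880/289 = -9.97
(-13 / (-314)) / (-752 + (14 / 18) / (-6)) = -351/6376555 = 0.00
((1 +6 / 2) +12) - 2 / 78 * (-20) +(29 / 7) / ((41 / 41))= 5639/273 = 20.66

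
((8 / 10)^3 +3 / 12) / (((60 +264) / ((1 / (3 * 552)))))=127/89424000 = 0.00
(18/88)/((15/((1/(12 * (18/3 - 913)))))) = -1/798160 = 0.00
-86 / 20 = -43/10 = -4.30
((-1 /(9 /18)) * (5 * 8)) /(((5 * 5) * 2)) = -8/5 = -1.60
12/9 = 4/3 = 1.33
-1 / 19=-0.05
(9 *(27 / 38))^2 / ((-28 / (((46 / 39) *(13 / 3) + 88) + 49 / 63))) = -5544045/40432 = -137.12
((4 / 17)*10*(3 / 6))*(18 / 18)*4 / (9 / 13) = 1040/153 = 6.80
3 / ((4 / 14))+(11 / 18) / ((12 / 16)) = 611/54 = 11.31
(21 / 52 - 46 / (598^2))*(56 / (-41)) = -87878/159367 = -0.55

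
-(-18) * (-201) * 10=-36180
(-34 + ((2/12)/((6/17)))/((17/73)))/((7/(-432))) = 13812/7 = 1973.14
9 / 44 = 0.20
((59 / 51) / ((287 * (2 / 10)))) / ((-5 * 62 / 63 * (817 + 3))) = -177/35435480 = 0.00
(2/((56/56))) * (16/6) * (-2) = -32/3 = -10.67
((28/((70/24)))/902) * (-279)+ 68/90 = -8986/4059 = -2.21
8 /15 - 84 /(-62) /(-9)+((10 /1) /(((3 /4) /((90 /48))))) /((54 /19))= 76829/8370 = 9.18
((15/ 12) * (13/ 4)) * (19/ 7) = 1235/112 = 11.03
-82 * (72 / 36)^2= -328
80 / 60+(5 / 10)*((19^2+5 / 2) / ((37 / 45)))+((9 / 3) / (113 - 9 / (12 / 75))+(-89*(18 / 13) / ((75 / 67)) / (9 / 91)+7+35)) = -712789399/839900 = -848.66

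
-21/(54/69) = -161/6 = -26.83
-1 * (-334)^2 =-111556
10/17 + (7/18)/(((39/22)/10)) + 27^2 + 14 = 4450081/5967 = 745.78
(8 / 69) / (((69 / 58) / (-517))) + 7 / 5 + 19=-713818/23805 = -29.99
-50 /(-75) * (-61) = -122/3 = -40.67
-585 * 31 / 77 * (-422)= 99389.22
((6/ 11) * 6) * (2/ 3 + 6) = 240/11 = 21.82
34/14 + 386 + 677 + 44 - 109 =7003/7 = 1000.43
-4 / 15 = -0.27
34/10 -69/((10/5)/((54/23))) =-388/5 = -77.60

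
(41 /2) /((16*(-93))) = -41/2976 = -0.01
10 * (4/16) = 5/2 = 2.50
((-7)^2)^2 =2401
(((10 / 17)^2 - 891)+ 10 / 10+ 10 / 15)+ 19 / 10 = -7691047/8670 = -887.09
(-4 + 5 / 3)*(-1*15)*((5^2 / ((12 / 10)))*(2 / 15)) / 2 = 875/18 = 48.61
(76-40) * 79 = 2844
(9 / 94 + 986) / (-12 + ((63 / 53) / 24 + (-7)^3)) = -19650916/7073453 = -2.78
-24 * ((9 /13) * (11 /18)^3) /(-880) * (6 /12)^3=121/224640 = 0.00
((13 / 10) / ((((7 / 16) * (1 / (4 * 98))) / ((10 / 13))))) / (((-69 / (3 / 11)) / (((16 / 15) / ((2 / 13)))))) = -93184/3795 = -24.55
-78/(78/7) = -7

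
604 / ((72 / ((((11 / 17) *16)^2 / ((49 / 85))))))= 1559.75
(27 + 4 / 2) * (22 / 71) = 638/71 = 8.99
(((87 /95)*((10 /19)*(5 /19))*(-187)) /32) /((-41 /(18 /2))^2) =-6588945/184479664 = -0.04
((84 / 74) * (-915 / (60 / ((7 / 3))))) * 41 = -122549/74 = -1656.07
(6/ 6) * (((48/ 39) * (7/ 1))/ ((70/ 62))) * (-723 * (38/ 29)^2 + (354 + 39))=-353895504/54665 = -6473.90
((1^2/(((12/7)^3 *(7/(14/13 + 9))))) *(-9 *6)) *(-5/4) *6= 96285/832 = 115.73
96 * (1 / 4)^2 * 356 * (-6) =-12816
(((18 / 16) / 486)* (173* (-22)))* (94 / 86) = -89441/9288 = -9.63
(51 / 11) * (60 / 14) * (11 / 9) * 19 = 3230/7 = 461.43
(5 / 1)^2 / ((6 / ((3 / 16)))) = 25/32 = 0.78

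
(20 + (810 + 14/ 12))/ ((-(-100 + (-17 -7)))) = 4987/744 = 6.70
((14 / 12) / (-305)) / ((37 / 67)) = -469/67710 = -0.01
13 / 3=4.33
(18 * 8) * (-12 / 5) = -1728/5 = -345.60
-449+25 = -424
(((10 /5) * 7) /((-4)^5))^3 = -343/134217728 = 0.00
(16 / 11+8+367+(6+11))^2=18731584/121 = 154806.48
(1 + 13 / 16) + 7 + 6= 14.81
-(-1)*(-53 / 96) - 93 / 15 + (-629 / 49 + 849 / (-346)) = -89690357/4068960 = -22.04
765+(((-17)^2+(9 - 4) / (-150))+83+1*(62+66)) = 1264.97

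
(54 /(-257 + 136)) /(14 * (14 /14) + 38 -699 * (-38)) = -27/1610147 = 0.00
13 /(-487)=-13/487 = -0.03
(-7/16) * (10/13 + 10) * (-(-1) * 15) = -3675/52 = -70.67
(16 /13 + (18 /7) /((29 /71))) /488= 9931/643916 = 0.02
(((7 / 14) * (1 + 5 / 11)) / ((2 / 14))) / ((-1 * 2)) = -28/11 = -2.55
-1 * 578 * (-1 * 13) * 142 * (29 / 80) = 7735663/20 = 386783.15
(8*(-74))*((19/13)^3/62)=-2030264/68107 = -29.81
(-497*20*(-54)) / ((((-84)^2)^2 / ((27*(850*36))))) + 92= 12347099/1372 = 8999.34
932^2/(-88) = -108578/11 = -9870.73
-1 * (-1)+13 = 14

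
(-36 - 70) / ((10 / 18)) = -190.80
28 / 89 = 0.31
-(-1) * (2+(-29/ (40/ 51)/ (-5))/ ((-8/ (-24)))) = 4837/200 = 24.18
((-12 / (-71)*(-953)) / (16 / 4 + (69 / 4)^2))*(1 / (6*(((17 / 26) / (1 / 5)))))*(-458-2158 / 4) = 158182752/5823775 = 27.16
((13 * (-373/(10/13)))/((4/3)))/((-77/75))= 4604.98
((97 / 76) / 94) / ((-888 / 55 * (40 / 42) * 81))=-7469/685138176 = 0.00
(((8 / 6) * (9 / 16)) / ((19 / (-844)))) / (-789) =211/4997 = 0.04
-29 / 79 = -0.37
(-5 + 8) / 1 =3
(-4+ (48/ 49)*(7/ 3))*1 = -1.71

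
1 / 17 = 0.06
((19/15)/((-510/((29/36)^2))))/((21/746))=-0.06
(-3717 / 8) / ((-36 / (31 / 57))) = 7.02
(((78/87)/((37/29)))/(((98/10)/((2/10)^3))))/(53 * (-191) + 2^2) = -26/458643675 = 0.00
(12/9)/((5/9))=12/5 = 2.40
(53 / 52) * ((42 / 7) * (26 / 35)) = 159/35 = 4.54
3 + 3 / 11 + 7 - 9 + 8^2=718/11 = 65.27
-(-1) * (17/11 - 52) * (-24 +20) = 2220/11 = 201.82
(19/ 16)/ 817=1/688 = 0.00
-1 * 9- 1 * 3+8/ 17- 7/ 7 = -213/17 = -12.53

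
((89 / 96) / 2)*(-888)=-3293/8 = -411.62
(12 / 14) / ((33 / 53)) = 106/77 = 1.38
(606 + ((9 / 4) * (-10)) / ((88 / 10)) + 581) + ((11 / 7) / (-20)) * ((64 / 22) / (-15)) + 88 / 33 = 54845179/46200 = 1187.13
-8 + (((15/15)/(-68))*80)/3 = -428/51 = -8.39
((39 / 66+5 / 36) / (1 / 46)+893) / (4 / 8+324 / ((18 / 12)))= 183461/42867 = 4.28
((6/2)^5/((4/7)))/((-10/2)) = -1701/20 = -85.05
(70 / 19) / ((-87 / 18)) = -420/551 = -0.76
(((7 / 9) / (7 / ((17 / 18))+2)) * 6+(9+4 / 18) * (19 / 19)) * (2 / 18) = 6997/6480 = 1.08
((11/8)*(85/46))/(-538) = -935/197984 = 0.00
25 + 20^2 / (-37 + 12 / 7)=3375/247 = 13.66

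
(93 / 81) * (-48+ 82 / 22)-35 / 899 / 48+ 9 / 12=-213954677/4272048 = -50.08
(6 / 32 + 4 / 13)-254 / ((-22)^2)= -745/25168 = -0.03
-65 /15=-13/3 = -4.33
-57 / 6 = -9.50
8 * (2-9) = -56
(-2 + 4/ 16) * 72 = -126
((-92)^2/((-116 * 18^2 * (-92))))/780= 23/7328880 = 0.00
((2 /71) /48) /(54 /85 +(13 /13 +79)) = 85/11679216 = 0.00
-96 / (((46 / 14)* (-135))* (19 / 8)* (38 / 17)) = 15232/373635 = 0.04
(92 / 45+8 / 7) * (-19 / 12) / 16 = -4769/15120 = -0.32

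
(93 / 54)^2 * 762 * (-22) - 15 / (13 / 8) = -17455961/351 = -49732.08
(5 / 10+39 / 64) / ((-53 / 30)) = -1065/1696 = -0.63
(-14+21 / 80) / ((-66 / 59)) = 64841/5280 = 12.28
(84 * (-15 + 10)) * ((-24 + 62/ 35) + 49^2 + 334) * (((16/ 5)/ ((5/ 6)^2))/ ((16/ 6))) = -246102624/125 = -1968820.99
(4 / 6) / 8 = 1/12 = 0.08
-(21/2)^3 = -9261/8 = -1157.62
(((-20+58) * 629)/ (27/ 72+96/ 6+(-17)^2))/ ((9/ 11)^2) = 116.92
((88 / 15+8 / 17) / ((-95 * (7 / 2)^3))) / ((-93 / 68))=51712/45456075 = 0.00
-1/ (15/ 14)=-14/15 = -0.93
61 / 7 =8.71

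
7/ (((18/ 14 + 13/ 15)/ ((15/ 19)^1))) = 2.57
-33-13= -46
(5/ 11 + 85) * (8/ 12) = 1880/33 = 56.97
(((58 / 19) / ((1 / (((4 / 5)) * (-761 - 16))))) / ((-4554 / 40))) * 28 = 6729856/14421 = 466.67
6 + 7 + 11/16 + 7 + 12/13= 4495/208 = 21.61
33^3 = 35937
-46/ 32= -23/16 = -1.44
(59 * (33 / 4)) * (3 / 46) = 5841/184 = 31.74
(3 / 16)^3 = 27/4096 = 0.01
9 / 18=1/2 = 0.50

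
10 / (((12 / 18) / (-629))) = -9435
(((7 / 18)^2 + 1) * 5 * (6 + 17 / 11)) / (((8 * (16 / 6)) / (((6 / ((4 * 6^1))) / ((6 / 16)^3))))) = 154795/16038 = 9.65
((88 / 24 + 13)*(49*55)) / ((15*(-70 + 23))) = -26950/423 = -63.71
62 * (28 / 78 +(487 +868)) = 3277258/39 = 84032.26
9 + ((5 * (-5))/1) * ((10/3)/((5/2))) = -73/3 = -24.33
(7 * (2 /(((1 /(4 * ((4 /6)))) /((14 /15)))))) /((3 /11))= 127.76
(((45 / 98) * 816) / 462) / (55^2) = 612/2282665 = 0.00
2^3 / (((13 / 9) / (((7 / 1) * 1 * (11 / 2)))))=2772/13 = 213.23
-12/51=-4/17 = -0.24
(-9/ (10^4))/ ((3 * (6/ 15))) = -3/4000 = 0.00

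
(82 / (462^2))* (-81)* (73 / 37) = -26937/438746 = -0.06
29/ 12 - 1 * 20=-17.58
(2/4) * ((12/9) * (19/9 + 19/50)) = 1121/675 = 1.66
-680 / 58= -340/29 = -11.72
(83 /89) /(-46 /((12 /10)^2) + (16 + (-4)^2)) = 1494/89 = 16.79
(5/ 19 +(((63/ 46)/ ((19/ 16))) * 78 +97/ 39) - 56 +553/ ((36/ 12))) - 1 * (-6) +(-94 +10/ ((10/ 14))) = 2506045/17043 = 147.04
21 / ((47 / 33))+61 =3560/47 = 75.74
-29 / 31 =-0.94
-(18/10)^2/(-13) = 81/325 = 0.25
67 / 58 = 1.16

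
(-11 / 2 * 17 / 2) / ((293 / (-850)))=79475/586 = 135.62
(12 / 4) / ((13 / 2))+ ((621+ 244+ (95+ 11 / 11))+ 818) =23133/13 = 1779.46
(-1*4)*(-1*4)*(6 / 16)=6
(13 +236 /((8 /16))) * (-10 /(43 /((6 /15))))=-1940/43 = -45.12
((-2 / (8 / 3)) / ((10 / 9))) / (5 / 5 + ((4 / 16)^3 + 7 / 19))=-456/935 = -0.49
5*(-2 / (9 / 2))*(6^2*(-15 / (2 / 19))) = 11400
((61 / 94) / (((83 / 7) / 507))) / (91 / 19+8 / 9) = 37019619/7575742 = 4.89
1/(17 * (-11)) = -1/187 = -0.01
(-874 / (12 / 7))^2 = 9357481/36 = 259930.03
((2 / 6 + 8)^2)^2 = 4822.53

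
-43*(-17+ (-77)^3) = 19631650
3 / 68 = 0.04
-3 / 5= -0.60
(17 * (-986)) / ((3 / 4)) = -67048/3 = -22349.33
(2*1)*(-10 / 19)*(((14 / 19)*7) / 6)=-980/1083 = -0.90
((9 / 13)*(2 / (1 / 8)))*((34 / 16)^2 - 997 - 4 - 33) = -592983/52 = -11403.52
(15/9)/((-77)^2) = 5/17787 = 0.00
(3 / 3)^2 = 1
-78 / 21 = -26/7 = -3.71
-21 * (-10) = 210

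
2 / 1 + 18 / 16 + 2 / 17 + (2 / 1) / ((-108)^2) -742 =-36621671/49572 = -738.76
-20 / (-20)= 1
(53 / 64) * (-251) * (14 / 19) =-153.16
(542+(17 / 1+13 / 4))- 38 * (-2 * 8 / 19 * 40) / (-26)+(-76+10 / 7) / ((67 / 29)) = 11724337/24388 = 480.74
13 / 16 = 0.81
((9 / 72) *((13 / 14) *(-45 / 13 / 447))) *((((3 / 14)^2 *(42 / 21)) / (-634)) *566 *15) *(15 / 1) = 8596125/518429408 = 0.02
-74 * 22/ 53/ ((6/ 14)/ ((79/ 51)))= -900284/8109 = -111.02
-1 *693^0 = -1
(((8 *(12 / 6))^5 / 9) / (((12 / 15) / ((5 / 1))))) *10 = 65536000/9 = 7281777.78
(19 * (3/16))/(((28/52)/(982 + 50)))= 95589/14 = 6827.79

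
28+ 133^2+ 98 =17815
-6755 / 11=-614.09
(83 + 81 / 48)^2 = 1836025/256 = 7171.97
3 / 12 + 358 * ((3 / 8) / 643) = 295/643 = 0.46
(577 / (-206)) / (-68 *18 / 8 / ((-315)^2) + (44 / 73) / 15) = -464384025/6406394 = -72.49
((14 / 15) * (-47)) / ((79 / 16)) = -10528/1185 = -8.88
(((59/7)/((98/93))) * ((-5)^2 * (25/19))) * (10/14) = 17146875/91238 = 187.94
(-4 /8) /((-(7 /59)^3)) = 205379/686 = 299.39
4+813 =817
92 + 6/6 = 93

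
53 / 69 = 0.77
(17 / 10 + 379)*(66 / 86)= 125631/430 = 292.17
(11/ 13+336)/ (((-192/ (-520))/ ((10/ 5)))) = 21895/12 = 1824.58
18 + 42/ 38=363/19 = 19.11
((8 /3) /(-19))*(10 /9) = -80/513 = -0.16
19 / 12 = 1.58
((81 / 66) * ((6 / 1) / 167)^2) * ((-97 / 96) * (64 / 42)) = -5238/2147453 = 0.00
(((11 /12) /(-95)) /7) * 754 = -4147/3990 = -1.04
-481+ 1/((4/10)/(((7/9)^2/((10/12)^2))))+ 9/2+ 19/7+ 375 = -60863/630 = -96.61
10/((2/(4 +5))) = 45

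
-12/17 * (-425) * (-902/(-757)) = 270600/757 = 357.46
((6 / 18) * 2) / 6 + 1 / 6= 5/18 = 0.28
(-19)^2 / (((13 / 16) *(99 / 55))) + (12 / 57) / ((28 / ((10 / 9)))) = 1280390/5187 = 246.85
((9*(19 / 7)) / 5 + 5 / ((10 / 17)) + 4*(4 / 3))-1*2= 3511/210 = 16.72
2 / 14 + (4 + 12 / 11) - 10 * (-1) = 1173/77 = 15.23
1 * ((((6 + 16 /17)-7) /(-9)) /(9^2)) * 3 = 1/4131 = 0.00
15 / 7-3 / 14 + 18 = 279/14 = 19.93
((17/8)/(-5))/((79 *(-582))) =17/1839120 = 0.00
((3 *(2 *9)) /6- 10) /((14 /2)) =-1/7 = -0.14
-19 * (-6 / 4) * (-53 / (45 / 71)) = -71497/30 = -2383.23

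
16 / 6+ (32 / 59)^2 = 30920/10443 = 2.96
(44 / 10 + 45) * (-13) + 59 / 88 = -282273/440 = -641.53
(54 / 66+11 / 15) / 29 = 256/4785 = 0.05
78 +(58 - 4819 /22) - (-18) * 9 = 1737/22 = 78.95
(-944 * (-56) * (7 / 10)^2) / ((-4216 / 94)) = -7609112/13175 = -577.54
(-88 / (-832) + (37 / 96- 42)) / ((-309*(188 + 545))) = 51803/282668256 = 0.00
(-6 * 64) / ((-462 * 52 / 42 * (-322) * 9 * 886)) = -8/30597567 = 0.00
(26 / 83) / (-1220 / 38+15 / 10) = -988/96529 = -0.01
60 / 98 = 30/49 = 0.61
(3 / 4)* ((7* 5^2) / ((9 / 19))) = 3325/12 = 277.08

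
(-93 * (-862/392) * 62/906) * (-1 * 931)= -13029.19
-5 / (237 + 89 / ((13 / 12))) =-65/4149 = -0.02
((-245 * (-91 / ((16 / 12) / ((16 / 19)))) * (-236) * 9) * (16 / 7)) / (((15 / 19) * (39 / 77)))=-170962176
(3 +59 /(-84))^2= 37249/7056 = 5.28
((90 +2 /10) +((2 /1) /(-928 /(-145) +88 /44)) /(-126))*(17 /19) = 20286457/251370 = 80.70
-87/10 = -8.70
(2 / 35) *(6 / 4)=3/35 = 0.09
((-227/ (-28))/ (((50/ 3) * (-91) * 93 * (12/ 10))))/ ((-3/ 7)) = 227/2031120 = 0.00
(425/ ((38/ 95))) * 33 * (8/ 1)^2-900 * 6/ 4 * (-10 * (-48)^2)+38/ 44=733656019/22 = 33348000.86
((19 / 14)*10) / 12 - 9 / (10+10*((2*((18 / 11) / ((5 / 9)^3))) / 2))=25985/24852 = 1.05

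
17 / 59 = 0.29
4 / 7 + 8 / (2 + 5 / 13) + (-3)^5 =-51879/217 = -239.07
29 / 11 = 2.64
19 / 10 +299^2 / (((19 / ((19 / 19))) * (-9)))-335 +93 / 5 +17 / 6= -142696/171 = -834.48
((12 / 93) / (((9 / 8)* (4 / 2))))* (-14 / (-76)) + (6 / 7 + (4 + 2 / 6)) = 192995/37107 = 5.20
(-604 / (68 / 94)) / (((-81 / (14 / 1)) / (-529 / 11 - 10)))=-14108836/1683 = -8383.15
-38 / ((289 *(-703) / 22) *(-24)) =-11/64158 = 0.00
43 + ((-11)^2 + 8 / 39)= 6404/39 = 164.21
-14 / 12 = -7/6 = -1.17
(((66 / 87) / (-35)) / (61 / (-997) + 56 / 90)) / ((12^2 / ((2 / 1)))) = -10967/20438852 = 0.00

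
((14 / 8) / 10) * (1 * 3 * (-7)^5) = -352947/40 = -8823.68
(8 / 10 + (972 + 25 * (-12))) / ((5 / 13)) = 43732/25 = 1749.28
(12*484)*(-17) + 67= -98669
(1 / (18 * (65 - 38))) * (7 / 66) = 7/32076 = 0.00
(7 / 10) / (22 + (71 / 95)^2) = 12635/407182 = 0.03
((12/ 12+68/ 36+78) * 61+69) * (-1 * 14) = -630406/9 = -70045.11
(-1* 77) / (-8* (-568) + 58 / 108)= -0.02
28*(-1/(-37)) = 28/37 = 0.76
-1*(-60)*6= 360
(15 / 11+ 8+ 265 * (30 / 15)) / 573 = 5933/6303 = 0.94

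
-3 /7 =-0.43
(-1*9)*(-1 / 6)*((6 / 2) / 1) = 4.50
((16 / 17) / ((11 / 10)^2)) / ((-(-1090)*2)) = 80/224213 = 0.00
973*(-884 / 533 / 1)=-66164/41 = -1613.76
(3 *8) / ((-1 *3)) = -8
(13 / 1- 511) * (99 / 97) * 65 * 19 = -60887970/97 = -627711.03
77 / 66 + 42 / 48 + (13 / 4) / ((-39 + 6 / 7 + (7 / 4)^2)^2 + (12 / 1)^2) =845903905/413841048 = 2.04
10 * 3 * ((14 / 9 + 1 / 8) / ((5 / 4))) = 121/3 = 40.33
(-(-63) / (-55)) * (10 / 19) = -126/209 = -0.60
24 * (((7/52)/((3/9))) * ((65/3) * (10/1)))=2100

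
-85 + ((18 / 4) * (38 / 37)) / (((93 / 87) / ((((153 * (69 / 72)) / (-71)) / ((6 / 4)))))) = -29627549/325748 = -90.95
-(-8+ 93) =-85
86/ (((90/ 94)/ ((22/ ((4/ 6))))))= 44462/15 = 2964.13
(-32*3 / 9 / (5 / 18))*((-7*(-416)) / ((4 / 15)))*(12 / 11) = -5031936/11 = -457448.73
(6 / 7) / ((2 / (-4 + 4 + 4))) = 1.71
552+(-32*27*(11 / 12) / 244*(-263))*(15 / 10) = 111783/61 = 1832.51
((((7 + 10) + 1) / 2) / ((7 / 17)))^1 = 153/7 = 21.86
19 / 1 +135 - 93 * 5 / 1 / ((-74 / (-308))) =-65912/37 = -1781.41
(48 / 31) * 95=4560/31 = 147.10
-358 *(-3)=1074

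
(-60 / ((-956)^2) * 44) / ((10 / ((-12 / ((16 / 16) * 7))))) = 198/399847 = 0.00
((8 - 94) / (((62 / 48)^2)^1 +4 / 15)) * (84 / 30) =-693504/5573 = -124.44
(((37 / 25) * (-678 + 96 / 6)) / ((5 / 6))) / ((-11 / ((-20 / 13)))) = -587856/3575 = -164.44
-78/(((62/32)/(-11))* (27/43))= 196768/279 = 705.26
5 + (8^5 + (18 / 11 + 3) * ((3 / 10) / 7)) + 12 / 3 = 25238443/770 = 32777.20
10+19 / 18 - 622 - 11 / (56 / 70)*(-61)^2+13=-1863421/36 = -51761.69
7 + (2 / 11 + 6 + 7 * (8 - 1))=684/11 = 62.18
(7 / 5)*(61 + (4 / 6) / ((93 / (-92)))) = 23569/279 = 84.48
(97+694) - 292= 499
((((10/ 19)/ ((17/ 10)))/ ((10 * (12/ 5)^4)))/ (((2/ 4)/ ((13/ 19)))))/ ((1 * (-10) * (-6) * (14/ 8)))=8125/668098368 = 0.00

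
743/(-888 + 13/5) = -3715/4427 = -0.84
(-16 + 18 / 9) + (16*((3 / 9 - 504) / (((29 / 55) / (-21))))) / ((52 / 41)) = 95399262/377 = 253048.44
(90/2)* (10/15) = 30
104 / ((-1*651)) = -104/651 = -0.16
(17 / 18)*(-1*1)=-17/18 = -0.94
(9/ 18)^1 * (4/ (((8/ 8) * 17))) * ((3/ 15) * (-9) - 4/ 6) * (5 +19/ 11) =-5476/2805 = -1.95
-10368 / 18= -576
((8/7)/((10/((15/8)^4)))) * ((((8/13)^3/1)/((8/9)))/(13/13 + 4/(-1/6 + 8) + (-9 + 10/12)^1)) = -12848625/230931064 = -0.06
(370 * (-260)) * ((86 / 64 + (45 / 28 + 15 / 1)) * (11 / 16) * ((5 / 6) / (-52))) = 19026.08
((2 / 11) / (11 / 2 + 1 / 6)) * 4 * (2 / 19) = 48/3553 = 0.01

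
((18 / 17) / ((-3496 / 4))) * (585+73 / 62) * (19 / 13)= -327087/315146 = -1.04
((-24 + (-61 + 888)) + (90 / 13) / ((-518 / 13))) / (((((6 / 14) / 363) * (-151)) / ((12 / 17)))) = -301917264/94979 = -3178.78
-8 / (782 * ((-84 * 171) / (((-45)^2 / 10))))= 15/104006 = 0.00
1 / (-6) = -0.17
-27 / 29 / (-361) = 27/10469 = 0.00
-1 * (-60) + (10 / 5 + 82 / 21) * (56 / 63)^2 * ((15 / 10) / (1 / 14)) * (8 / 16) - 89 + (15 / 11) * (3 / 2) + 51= 130145/1782 = 73.03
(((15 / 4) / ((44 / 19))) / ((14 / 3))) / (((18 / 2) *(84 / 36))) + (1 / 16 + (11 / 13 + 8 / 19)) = 5735285/4260256 = 1.35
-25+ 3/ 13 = -322/13 = -24.77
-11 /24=-0.46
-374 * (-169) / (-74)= -31603/37 = -854.14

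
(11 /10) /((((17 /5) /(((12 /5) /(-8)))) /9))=-297/340 = -0.87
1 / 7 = 0.14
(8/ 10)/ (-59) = -4/295 = -0.01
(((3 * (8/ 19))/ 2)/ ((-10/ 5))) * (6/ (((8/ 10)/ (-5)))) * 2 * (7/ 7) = 450/19 = 23.68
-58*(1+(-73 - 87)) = 9222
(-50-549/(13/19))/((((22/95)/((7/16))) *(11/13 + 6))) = -7368865/31328 = -235.22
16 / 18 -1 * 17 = -145/9 = -16.11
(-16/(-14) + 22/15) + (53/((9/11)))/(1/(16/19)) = 342098/5985 = 57.16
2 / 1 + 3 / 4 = 11/4 = 2.75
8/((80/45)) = 9/2 = 4.50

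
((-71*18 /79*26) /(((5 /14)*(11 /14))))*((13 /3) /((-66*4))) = 1175902/47795 = 24.60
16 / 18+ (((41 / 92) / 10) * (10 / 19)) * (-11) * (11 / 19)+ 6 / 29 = 8203811/8668332 = 0.95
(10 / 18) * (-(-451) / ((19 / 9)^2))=20295/361 = 56.22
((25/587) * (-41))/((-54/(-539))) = -552475/31698 = -17.43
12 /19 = 0.63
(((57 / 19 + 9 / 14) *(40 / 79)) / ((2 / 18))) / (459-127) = 2295/45899 = 0.05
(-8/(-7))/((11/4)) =32/77 = 0.42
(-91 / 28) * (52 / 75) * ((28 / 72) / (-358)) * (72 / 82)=1183/550425 = 0.00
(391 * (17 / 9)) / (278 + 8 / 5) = 2.64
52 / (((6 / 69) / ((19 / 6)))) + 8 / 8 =5684/3 = 1894.67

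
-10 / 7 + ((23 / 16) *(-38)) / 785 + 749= 32860181/43960 = 747.50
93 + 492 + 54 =639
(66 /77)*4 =24/7 = 3.43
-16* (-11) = 176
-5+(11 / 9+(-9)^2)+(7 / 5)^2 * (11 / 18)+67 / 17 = 70007/850 = 82.36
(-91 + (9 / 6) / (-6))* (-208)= 18980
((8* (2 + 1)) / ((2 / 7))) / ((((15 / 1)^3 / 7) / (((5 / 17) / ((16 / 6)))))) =49/2550 = 0.02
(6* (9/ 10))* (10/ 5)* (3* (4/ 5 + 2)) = 2268/25 = 90.72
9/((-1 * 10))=-9/10 = -0.90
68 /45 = 1.51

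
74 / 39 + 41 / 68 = 6631/2652 = 2.50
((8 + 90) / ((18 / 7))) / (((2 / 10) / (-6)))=-3430/3 = -1143.33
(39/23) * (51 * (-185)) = -367965/23 = -15998.48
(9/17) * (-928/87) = -96/17 = -5.65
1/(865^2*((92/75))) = 3/2753468 = 0.00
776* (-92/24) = -8924/3 = -2974.67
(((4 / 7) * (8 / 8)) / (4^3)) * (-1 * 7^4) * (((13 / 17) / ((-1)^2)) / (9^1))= -4459/2448 = -1.82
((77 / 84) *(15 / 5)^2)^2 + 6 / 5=5541/80 = 69.26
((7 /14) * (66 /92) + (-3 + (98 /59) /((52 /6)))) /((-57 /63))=3629997/1340716 = 2.71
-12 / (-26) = 0.46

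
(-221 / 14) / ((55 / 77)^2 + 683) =-0.02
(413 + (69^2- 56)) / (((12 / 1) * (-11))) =-853/22 = -38.77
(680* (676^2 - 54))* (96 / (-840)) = -248565568/7 = -35509366.86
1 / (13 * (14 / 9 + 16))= 9/2054 = 0.00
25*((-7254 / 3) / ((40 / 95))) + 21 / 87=-16653947/116 = -143568.51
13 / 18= 0.72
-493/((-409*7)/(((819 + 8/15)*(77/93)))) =66664939/570555 = 116.84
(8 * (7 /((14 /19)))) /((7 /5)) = 380/7 = 54.29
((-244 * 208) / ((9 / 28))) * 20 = -28421120/9 = -3157902.22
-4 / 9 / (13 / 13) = -4/9 = -0.44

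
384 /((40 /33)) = 1584/5 = 316.80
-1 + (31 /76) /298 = -22617/22648 = -1.00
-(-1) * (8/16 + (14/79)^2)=6633/12482 = 0.53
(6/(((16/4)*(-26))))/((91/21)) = -9/676 = -0.01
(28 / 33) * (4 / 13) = 112/429 = 0.26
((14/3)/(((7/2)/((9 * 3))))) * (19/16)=171/4 = 42.75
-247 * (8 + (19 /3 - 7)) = -5434/3 = -1811.33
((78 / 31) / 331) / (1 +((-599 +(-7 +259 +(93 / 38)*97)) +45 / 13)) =-38532/532966601 = 0.00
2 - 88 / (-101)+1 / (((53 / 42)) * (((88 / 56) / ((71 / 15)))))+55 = 17740933/294415 = 60.26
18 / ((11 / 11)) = 18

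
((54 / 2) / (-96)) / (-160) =9/5120 = 0.00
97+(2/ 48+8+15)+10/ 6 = 2921/24 = 121.71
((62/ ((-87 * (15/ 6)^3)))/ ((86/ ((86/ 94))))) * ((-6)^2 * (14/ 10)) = -20832/851875 = -0.02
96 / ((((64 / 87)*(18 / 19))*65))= 551/260 = 2.12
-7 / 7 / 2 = -1/2 = -0.50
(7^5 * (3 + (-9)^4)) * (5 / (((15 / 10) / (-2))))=-735474320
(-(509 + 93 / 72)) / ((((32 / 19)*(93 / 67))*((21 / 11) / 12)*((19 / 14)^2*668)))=-63182273/56657088 = -1.12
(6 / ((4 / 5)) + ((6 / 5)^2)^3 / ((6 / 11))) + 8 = 655447/31250 = 20.97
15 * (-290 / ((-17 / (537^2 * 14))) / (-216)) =-162608075/34 = -4782590.44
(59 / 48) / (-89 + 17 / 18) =-177/12680 = -0.01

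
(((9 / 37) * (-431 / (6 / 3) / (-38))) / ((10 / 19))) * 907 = 3518253/1480 = 2377.20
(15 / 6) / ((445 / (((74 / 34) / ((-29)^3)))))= -37/73801114 = 0.00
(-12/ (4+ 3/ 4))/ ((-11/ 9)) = 432/209 = 2.07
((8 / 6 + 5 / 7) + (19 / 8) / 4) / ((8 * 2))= 1775/10752 = 0.17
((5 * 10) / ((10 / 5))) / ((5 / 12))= 60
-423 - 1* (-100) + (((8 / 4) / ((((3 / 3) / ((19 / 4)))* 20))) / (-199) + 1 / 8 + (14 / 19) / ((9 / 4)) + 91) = -39397058/170145 = -231.55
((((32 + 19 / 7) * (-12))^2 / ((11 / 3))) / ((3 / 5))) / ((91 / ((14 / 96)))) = 885735/7007 = 126.41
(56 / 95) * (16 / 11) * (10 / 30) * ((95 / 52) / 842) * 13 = 112/13893 = 0.01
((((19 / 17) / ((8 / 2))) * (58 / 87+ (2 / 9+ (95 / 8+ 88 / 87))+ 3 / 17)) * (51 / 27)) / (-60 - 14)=-9409465/94561344 = -0.10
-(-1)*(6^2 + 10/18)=329/9 = 36.56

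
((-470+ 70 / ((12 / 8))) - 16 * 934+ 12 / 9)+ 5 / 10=-30731/2 = -15365.50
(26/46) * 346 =4498/23 = 195.57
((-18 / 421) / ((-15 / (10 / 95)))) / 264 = 1/879890 = 0.00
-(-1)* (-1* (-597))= 597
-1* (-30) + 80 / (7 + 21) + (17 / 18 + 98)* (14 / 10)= 107969/630 = 171.38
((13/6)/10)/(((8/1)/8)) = 13/60 = 0.22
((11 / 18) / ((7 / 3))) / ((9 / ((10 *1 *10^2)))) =5500/189 = 29.10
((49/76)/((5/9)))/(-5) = -441/1900 = -0.23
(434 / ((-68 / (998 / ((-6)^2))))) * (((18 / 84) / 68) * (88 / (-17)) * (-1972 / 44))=-448601/3468 = -129.35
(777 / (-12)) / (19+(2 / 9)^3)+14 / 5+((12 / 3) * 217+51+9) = 257055089/277180 = 927.39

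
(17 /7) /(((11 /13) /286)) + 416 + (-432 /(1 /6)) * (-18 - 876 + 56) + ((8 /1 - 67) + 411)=15215794/7 = 2173684.86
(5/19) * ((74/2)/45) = 37/171 = 0.22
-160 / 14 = -80/7 = -11.43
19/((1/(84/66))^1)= 266/11 = 24.18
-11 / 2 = -5.50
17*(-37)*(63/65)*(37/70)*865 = -36236061/130 = -278738.93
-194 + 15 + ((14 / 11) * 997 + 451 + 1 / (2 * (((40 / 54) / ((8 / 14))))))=1186797/770 = 1541.29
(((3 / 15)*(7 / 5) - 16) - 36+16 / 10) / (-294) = 179/1050 = 0.17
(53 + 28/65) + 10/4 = 7271/130 = 55.93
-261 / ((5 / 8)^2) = -16704/25 = -668.16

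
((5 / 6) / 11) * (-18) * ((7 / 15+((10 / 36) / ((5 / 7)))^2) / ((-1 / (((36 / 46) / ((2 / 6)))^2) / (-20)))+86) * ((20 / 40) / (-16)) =611475/93104 = 6.57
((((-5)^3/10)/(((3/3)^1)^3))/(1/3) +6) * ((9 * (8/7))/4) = -81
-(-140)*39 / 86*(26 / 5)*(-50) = -709800/43 = -16506.98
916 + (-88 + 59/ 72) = 59675/72 = 828.82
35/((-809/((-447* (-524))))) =-8197980/809 = -10133.47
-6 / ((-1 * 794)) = 3/397 = 0.01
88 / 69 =1.28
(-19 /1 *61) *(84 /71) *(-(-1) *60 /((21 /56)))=-15576960/71 = -219393.80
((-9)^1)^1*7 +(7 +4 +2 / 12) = -311/6 = -51.83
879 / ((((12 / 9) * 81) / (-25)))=-7325/36 = -203.47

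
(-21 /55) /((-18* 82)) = 7/27060 = 0.00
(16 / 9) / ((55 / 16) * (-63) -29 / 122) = -15616/1904373 = -0.01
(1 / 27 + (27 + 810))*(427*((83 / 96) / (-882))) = -14302975/40824 = -350.36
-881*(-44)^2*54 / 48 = -1918818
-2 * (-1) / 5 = 2/5 = 0.40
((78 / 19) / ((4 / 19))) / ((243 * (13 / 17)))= 17/162 = 0.10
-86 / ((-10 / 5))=43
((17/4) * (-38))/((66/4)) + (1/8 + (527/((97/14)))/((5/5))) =1700345/25608 = 66.40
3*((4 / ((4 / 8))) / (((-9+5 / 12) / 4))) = -1152/103 = -11.18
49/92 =0.53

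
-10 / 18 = -5/9 = -0.56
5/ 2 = 2.50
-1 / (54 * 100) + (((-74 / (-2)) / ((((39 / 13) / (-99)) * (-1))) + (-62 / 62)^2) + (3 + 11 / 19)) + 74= 133336781/102600 = 1299.58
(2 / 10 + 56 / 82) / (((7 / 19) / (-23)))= -79097/1435 = -55.12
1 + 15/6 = 7/2 = 3.50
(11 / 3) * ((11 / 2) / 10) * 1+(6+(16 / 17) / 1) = 9137/1020 = 8.96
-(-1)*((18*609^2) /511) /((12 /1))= 1088.69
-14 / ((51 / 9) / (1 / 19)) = -42/323 = -0.13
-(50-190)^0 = -1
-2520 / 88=-315/11 = -28.64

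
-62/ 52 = -31/26 = -1.19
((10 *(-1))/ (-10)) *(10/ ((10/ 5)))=5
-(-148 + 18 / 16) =1175/8 = 146.88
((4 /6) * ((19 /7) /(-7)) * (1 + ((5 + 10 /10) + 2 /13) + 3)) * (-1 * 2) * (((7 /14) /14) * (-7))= -836/637 = -1.31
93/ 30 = 31/10 = 3.10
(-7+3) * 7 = -28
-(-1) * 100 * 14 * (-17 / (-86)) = 11900/43 = 276.74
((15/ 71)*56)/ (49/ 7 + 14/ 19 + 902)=3192/245447 = 0.01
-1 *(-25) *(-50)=-1250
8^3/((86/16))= 4096/43 = 95.26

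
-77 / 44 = -7/4 = -1.75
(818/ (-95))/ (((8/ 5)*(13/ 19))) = -409/52 = -7.87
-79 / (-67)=1.18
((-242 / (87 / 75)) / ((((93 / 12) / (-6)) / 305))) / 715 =805200/11687 = 68.90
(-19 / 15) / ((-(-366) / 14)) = -0.05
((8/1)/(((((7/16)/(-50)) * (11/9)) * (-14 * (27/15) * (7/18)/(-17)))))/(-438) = 816000/275429 = 2.96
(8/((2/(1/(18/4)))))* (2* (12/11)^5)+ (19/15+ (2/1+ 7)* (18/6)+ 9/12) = 306931871/9663060 = 31.76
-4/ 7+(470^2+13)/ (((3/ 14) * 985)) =21637654/20685 = 1046.06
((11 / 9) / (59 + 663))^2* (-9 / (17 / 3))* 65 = -7865/26585484 = 0.00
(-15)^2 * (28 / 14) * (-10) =-4500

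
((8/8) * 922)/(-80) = -461/40 = -11.52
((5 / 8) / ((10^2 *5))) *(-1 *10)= -1/80 = -0.01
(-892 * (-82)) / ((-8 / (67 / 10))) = -612581/10 = -61258.10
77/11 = 7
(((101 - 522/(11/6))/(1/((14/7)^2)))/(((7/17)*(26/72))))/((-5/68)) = 336423744/5005 = 67217.53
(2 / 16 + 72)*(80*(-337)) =-1944490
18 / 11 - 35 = -367/11 = -33.36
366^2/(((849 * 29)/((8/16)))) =22326/8207 = 2.72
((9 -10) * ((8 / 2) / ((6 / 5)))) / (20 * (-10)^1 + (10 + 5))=2/111 = 0.02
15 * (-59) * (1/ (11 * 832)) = -885/9152 = -0.10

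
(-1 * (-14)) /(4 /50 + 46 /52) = 9100/627 = 14.51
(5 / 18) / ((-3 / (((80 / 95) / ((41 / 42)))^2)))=-125440/1820523 = -0.07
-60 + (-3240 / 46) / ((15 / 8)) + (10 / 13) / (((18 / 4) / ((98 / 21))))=-781204/8073 = -96.77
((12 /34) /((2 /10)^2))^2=22500/289 = 77.85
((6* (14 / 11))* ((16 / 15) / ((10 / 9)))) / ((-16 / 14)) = -1764/275 = -6.41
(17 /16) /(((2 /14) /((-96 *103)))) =-73542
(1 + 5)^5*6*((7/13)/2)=163296/13 = 12561.23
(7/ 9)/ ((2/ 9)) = 7/2 = 3.50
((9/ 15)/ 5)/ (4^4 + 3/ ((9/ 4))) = 9/19300 = 0.00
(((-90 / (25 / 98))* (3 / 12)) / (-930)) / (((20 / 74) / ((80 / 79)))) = 21756/61225 = 0.36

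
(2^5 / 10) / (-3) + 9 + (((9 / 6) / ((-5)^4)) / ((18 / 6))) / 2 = 59503/7500 = 7.93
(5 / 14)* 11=55/14 = 3.93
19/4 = 4.75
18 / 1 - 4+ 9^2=95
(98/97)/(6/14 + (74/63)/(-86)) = 132741/54514 = 2.43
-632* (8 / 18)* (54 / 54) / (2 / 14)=-17696/9 = -1966.22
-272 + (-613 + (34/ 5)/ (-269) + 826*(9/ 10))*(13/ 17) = -3939678/22865 = -172.30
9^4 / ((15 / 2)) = 4374/5 = 874.80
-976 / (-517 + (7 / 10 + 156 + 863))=-9760/5027 = -1.94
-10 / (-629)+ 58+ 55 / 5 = 69.02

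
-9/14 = -0.64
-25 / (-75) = 1/3 = 0.33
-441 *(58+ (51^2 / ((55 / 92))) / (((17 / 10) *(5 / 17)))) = -3862951.53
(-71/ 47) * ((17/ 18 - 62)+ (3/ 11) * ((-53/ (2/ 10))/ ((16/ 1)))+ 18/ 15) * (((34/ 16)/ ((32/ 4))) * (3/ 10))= 615366017/79411200 = 7.75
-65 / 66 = -0.98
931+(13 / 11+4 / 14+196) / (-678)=48588581/52206 = 930.71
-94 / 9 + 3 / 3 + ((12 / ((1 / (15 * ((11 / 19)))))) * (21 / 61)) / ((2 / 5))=837035/10431 = 80.24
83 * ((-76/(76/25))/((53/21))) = -43575/53 = -822.17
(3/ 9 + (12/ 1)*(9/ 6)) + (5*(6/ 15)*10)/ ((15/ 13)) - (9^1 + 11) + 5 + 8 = 86/3 = 28.67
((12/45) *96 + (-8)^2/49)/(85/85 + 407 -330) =0.34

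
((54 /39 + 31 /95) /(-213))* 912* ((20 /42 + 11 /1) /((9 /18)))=-16295456/96915 = -168.14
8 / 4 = 2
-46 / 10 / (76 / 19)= -23/20 = -1.15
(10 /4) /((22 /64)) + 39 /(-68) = 5011/748 = 6.70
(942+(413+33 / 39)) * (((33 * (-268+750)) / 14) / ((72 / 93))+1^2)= 103536383/52 = 1991084.29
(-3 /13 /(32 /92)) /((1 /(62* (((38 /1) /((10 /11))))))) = -447051/260 = -1719.43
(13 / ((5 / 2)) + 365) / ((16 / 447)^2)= 369846459/1280 = 288942.55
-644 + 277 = -367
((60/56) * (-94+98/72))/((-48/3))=16675/2688 = 6.20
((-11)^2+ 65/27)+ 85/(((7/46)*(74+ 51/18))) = 11385784/87129 = 130.68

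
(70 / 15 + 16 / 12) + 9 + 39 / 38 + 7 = 875/38 = 23.03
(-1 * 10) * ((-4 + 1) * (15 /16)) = 225/8 = 28.12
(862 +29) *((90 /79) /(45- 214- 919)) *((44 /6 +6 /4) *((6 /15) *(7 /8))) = -991683/343808 = -2.88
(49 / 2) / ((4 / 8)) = 49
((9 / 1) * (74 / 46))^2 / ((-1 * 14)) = -110889/7406 = -14.97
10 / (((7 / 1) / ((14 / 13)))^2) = 40/169 = 0.24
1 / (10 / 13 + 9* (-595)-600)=-13/77405 = 0.00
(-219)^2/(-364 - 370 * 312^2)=-47961/36017644 = 0.00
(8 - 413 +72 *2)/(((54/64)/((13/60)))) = -3016/45 = -67.02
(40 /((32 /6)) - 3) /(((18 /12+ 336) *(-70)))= -1/5250 = 0.00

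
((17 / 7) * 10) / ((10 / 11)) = 187/7 = 26.71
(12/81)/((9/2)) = 8/243 = 0.03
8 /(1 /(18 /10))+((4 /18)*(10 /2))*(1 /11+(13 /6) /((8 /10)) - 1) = 97411/5940 = 16.40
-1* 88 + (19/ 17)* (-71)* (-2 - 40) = 55162/17 = 3244.82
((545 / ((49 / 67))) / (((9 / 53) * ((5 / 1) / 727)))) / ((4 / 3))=281391893/588 = 478557.64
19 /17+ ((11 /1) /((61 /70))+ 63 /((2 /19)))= 1269787/2074 = 612.24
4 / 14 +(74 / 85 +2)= 1878/595 = 3.16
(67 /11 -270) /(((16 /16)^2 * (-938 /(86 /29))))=124829/149611 = 0.83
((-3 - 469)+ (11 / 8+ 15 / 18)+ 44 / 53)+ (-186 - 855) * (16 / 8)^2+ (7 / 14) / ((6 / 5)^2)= -2209757/477 = -4632.61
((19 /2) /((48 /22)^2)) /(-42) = -2299/48384 = -0.05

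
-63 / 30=-21/10 = -2.10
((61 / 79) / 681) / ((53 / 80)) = 4880/2851347 = 0.00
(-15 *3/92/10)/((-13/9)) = 81/2392 = 0.03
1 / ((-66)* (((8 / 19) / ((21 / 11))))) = -133/1936 = -0.07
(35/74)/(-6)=-35/444 = -0.08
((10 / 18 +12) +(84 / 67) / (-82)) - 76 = -1568915/24723 = -63.46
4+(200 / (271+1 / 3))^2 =752596/165649 = 4.54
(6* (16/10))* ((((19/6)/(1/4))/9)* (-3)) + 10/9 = -1774/45 = -39.42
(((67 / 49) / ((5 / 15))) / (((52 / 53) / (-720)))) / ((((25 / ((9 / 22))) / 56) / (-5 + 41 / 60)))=42569388/3575 = 11907.52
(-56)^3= -175616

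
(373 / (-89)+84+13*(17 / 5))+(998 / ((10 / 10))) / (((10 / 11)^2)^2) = 705405451/445000 = 1585.18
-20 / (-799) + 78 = 62342/799 = 78.03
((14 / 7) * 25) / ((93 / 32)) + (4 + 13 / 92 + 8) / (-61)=8875319/521916 = 17.01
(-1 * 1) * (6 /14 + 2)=-17/7 = -2.43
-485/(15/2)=-194/3 = -64.67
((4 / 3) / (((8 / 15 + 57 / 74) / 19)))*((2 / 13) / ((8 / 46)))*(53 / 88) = 4284785/413842 = 10.35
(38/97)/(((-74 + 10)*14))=-19/43456 = 0.00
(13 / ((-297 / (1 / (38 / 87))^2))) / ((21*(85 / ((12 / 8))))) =-10933/56705880 = 0.00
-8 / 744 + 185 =17204/93 = 184.99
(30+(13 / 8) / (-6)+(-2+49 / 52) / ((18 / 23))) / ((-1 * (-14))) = 7589/3744 = 2.03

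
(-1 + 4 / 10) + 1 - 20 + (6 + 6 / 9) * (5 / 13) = -3322/195 = -17.04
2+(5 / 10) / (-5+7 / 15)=257/136 = 1.89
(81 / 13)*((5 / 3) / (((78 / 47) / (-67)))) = -141705/338 = -419.25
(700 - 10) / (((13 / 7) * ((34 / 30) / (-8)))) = -579600/221 = -2622.62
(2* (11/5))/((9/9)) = 22/5 = 4.40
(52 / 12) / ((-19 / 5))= -65/57 = -1.14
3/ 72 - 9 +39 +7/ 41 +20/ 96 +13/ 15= 76967/2460 = 31.29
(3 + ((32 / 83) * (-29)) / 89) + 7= 72942/7387 = 9.87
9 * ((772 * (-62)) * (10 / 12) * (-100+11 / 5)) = 35108244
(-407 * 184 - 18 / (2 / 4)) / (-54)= 1387.48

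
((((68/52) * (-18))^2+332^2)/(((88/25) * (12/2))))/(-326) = -117009325/7272408 = -16.09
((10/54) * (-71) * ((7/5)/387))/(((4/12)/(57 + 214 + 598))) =-431893/3483 = -124.00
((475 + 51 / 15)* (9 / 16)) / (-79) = -2691/790 = -3.41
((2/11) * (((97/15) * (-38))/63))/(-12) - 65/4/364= 7213/498960 = 0.01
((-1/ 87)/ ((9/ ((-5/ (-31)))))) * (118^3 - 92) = -8214700/24273 = -338.43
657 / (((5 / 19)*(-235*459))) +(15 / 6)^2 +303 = 74121677/239700 = 309.23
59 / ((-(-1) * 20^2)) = 59/400 = 0.15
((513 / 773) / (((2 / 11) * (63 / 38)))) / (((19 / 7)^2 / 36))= 10.76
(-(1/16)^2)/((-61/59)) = 59/15616 = 0.00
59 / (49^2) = 59/2401 = 0.02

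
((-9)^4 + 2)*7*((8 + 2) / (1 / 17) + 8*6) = 10015138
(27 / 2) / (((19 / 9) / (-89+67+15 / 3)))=-4131/38 = -108.71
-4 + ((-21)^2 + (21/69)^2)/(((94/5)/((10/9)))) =4938382/223767 = 22.07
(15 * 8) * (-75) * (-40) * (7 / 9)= 280000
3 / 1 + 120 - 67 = 56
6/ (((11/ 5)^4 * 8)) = 1875/58564 = 0.03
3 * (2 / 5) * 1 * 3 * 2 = 36/5 = 7.20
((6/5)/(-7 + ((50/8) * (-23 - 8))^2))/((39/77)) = 2464/39033345 = 0.00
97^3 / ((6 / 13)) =11864749/6 = 1977458.17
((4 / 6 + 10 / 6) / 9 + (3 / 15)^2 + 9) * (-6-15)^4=45213231/25 = 1808529.24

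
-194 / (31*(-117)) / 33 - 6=-717952/119691 = -6.00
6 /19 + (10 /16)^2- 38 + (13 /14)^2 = -2170725/59584 = -36.43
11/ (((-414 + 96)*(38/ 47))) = -517/12084 = -0.04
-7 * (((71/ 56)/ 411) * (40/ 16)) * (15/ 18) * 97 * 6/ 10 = -34435/13152 = -2.62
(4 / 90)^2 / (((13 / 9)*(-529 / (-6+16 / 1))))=-8/309465 = 0.00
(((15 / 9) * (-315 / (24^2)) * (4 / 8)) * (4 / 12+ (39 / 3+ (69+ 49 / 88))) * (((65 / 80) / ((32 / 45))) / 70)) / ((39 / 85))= -46501375/34603008 = -1.34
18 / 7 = 2.57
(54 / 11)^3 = 118.31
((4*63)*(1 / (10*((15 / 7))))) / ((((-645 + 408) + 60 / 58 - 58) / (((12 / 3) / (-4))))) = 8526/213125 = 0.04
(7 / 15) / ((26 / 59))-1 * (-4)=1973/390 = 5.06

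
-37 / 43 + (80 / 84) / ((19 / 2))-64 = -1111091/17157 = -64.76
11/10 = 1.10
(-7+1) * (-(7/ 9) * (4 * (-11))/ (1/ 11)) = -6776/3 = -2258.67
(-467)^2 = 218089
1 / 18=0.06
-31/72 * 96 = -124/3 = -41.33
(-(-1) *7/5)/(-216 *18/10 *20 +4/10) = -1/5554 = 0.00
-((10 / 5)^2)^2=-16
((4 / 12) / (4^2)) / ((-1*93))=-1/4464 = 0.00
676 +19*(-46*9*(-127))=999658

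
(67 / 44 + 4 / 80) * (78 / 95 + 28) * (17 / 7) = 4026229/36575 = 110.08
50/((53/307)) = 15350/53 = 289.62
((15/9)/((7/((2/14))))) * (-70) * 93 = -1550/7 = -221.43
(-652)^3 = -277167808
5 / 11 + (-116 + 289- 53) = 1325/11 = 120.45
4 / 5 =0.80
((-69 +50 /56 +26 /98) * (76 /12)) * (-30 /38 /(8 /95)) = 6316075/1568 = 4028.11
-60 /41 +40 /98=-2120/2009 = -1.06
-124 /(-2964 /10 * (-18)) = -155/6669 = -0.02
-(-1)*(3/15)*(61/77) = 0.16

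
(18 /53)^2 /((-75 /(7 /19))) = -756/1334275 = 0.00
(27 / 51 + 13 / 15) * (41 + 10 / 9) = 134924/2295 = 58.79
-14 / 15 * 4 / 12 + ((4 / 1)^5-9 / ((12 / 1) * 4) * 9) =735841/720 = 1022.00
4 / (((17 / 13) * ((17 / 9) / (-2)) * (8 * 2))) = -117/578 = -0.20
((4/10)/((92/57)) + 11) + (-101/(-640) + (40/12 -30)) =-673927/44160 = -15.26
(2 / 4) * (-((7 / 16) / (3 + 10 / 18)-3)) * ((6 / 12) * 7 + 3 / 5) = 60393/10240 = 5.90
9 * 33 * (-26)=-7722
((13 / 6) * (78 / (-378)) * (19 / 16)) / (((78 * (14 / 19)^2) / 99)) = -980837/790272 = -1.24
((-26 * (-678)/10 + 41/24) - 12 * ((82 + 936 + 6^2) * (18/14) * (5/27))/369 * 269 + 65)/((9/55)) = -415755989/185976 = -2235.54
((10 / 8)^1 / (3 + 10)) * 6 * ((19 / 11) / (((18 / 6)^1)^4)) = 95/7722 = 0.01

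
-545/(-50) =109/10 = 10.90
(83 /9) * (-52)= -4316/9 = -479.56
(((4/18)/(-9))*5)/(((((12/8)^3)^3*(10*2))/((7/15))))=-1792/23914845 = 0.00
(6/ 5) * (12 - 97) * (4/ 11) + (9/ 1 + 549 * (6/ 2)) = 17808/11 = 1618.91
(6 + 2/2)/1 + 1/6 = 43/6 = 7.17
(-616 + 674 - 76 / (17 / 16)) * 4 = -920/17 = -54.12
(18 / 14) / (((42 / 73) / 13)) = 2847/98 = 29.05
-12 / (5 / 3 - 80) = 36/235 = 0.15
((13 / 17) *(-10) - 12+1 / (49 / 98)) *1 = -300/17 = -17.65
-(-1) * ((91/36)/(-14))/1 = -13/72 = -0.18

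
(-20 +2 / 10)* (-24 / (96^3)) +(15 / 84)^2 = 32539/1003520 = 0.03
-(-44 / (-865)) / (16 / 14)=-77/1730 = -0.04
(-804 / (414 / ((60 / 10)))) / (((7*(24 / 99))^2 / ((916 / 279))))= -1856503/139748 = -13.28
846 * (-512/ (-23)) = 433152/23 = 18832.70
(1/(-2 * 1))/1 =-1/2 = -0.50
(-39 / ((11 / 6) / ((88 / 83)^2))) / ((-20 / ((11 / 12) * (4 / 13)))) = 11616/34445 = 0.34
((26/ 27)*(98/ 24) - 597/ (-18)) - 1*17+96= 9404/81 = 116.10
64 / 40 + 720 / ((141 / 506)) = 2585.43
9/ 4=2.25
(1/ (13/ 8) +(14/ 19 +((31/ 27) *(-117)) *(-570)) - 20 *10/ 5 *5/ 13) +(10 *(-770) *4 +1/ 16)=180827831/3952 = 45756.03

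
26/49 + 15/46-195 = -194.14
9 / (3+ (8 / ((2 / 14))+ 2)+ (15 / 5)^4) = 0.06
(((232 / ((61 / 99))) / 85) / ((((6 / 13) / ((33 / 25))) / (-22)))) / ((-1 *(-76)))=-9032166/2462875 = -3.67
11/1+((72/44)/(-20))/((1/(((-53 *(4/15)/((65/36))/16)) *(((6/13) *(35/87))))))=14835542/1347775 = 11.01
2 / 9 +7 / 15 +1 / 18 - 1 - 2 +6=337/90 = 3.74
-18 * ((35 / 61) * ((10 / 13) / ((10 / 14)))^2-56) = 10267992/10309 = 996.02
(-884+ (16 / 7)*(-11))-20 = -6504/7 = -929.14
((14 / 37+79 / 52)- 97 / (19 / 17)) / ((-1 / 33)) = 102409131/36556 = 2801.43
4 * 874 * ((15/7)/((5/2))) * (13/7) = 272688/49 = 5565.06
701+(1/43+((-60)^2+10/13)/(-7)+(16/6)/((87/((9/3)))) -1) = 63224711/340431 = 185.72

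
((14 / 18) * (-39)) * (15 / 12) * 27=-4095/4 = -1023.75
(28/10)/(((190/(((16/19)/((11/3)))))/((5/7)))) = 48/19855 = 0.00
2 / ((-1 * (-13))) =2/13 = 0.15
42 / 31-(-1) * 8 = 290/31 = 9.35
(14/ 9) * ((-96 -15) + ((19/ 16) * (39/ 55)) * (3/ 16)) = -3641533/21120 = -172.42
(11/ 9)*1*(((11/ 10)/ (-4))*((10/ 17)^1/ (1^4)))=-121/612 = -0.20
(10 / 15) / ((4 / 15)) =5/2 = 2.50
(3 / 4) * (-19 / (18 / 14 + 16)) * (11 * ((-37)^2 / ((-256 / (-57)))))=-31135167/11264 = -2764.13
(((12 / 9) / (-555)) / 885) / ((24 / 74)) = -1/119475 = 0.00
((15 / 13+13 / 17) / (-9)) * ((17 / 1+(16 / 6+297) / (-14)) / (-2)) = -19610/41769 = -0.47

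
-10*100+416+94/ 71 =-582.68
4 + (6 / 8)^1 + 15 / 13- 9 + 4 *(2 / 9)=-1033/468 = -2.21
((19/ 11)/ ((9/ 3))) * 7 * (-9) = -399/11 = -36.27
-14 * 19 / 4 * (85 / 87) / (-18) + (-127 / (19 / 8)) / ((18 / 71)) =-12336869/59508 = -207.31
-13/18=-0.72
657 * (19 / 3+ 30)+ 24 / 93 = 740009/31 = 23871.26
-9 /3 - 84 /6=-17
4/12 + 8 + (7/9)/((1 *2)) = 157/18 = 8.72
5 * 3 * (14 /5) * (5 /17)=210/17 = 12.35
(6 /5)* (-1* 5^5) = -3750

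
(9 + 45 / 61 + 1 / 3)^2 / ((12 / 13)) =44156437/401868 = 109.88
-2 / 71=-0.03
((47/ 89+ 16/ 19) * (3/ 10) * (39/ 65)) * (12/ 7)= 17874/42275 = 0.42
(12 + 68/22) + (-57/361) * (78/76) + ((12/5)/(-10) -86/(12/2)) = 211769/595650 = 0.36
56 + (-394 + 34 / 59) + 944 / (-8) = -26870/59 = -455.42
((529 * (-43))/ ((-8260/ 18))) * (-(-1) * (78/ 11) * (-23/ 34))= -183636531/772310 = -237.78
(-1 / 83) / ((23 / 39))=-39/1909 = -0.02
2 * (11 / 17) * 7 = 154/17 = 9.06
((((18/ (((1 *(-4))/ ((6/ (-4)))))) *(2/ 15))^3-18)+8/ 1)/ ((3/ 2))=-9271/1500 = -6.18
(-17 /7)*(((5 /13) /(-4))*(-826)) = -192.88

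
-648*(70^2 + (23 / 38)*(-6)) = -60284088/19 = -3172846.74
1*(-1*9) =-9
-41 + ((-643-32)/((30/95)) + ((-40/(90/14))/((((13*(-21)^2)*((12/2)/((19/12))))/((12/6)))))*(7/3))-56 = -127058215/56862 = -2234.50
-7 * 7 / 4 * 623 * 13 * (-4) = 396851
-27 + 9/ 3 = -24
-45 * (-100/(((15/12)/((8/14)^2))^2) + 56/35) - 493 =-619285/2401 = -257.93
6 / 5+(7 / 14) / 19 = 233/190 = 1.23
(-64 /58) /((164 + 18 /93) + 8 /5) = -2480/372621 = -0.01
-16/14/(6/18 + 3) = -12/35 = -0.34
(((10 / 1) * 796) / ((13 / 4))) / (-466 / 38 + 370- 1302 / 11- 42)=6654560/536263 = 12.41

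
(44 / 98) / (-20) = -11/490 = -0.02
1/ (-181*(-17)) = 1/3077 = 0.00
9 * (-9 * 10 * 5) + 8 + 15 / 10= -8081/2 = -4040.50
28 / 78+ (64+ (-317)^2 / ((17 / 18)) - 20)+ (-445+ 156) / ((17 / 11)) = 70448707/663 = 106257.48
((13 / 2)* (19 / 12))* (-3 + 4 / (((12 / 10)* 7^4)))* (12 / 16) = -5334953/230496 = -23.15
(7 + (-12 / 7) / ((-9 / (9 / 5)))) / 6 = 1.22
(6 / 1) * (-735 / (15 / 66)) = -19404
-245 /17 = -14.41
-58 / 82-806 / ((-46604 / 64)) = 190857/477691 = 0.40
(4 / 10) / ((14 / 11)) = 11/35 = 0.31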